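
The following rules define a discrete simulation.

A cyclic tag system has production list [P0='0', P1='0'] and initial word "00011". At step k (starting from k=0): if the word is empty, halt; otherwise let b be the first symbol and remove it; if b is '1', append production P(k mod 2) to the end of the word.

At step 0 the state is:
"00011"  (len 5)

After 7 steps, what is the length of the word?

gen 0: "00011"  (len 5)
gen 1: "0011"  (len 4)
gen 2: "011"  (len 3)
gen 3: "11"  (len 2)
gen 4: "10"  (len 2)
gen 5: "00"  (len 2)
gen 6: "0"  (len 1)
gen 7: (halted — word empty)

0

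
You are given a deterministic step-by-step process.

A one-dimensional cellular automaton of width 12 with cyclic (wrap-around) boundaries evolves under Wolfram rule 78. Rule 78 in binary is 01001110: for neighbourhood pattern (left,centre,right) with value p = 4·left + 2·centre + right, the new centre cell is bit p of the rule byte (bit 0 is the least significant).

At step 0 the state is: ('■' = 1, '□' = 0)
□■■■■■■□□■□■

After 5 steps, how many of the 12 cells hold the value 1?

t=0: □■■■■■■□□■□■
t=1: □■□□□□■□■■□■
t=2: □■□□□■■□■■□■
t=3: □■□□■■■□■■□■
t=4: □■□■■□■□■■□■
t=5: □■□■■□■□■■□■

7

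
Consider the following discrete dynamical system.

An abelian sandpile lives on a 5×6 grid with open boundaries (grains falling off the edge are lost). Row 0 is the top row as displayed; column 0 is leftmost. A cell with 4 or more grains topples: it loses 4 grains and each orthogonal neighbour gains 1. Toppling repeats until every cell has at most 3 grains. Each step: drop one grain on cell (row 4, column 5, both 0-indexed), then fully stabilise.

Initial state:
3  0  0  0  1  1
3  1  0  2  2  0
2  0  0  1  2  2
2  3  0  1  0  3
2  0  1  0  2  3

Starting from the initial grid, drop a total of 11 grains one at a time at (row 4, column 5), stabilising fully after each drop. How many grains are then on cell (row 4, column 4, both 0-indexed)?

k=0  3  0  0  0  1  1
3  1  0  2  2  0
2  0  0  1  2  2
2  3  0  1  0  3
2  0  1  0  2  3
k=1  3  0  0  0  1  1
3  1  0  2  2  0
2  0  0  1  2  3
2  3  0  1  1  0
2  0  1  0  3  1
k=2  3  0  0  0  1  1
3  1  0  2  2  0
2  0  0  1  2  3
2  3  0  1  1  0
2  0  1  0  3  2
k=3  3  0  0  0  1  1
3  1  0  2  2  0
2  0  0  1  2  3
2  3  0  1  1  0
2  0  1  0  3  3
k=4  3  0  0  0  1  1
3  1  0  2  2  0
2  0  0  1  2  3
2  3  0  1  2  1
2  0  1  1  0  1
k=5  3  0  0  0  1  1
3  1  0  2  2  0
2  0  0  1  2  3
2  3  0  1  2  1
2  0  1  1  0  2
k=6  3  0  0  0  1  1
3  1  0  2  2  0
2  0  0  1  2  3
2  3  0  1  2  1
2  0  1  1  0  3
k=7  3  0  0  0  1  1
3  1  0  2  2  0
2  0  0  1  2  3
2  3  0  1  2  2
2  0  1  1  1  0
k=8  3  0  0  0  1  1
3  1  0  2  2  0
2  0  0  1  2  3
2  3  0  1  2  2
2  0  1  1  1  1
k=9  3  0  0  0  1  1
3  1  0  2  2  0
2  0  0  1  2  3
2  3  0  1  2  2
2  0  1  1  1  2
k=10  3  0  0  0  1  1
3  1  0  2  2  0
2  0  0  1  2  3
2  3  0  1  2  2
2  0  1  1  1  3
k=11  3  0  0  0  1  1
3  1  0  2  2  0
2  0  0  1  2  3
2  3  0  1  2  3
2  0  1  1  2  0

2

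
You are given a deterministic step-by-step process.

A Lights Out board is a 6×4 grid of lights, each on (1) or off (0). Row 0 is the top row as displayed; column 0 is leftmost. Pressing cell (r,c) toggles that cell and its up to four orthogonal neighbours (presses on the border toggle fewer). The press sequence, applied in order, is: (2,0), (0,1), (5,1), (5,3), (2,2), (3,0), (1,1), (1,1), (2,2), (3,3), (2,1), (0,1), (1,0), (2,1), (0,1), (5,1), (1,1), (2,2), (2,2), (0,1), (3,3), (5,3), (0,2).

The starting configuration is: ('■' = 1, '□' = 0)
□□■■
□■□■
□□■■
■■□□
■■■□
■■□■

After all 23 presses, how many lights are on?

0) □□■■
□■□■
□□■■
■■□□
■■■□
■■□■
1) □□■■
■■□■
■■■■
□■□□
■■■□
■■□■
2) ■■□■
■□□■
■■■■
□■□□
■■■□
■■□■
3) ■■□■
■□□■
■■■■
□■□□
■□■□
□□■■
4) ■■□■
■□□■
■■■■
□■□□
■□■■
□□□□
5) ■■□■
■□■■
■□□□
□■■□
■□■■
□□□□
6) ■■□■
■□■■
□□□□
■□■□
□□■■
□□□□
7) ■□□■
□■□■
□■□□
■□■□
□□■■
□□□□
8) ■■□■
■□■■
□□□□
■□■□
□□■■
□□□□
9) ■■□■
■□□■
□■■■
■□□□
□□■■
□□□□
10) ■■□■
■□□■
□■■□
■□■■
□□■□
□□□□
11) ■■□■
■■□■
■□□□
■■■■
□□■□
□□□□
12) □□■■
■□□■
■□□□
■■■■
□□■□
□□□□
13) ■□■■
□■□■
□□□□
■■■■
□□■□
□□□□
14) ■□■■
□□□■
■■■□
■□■■
□□■□
□□□□
15) □■□■
□■□■
■■■□
■□■■
□□■□
□□□□
16) □■□■
□■□■
■■■□
■□■■
□■■□
■■■□
17) □□□■
■□■■
■□■□
■□■■
□■■□
■■■□
18) □□□■
■□□■
■■□■
■□□■
□■■□
■■■□
19) □□□■
■□■■
■□■□
■□■■
□■■□
■■■□
20) ■■■■
■■■■
■□■□
■□■■
□■■□
■■■□
21) ■■■■
■■■■
■□■■
■□□□
□■■■
■■■□
22) ■■■■
■■■■
■□■■
■□□□
□■■□
■■□■
23) ■□□□
■■□■
■□■■
■□□□
□■■□
■■□■

13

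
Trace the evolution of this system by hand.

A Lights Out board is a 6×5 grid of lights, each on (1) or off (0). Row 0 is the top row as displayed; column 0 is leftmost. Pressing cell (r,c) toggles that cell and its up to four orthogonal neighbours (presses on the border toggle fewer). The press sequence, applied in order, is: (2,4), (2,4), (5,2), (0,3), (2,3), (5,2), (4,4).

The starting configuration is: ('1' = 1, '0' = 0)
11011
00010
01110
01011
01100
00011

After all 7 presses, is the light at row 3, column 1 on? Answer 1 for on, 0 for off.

1

t=0: 11011
00010
01110
01011
01100
00011
t=1: 11011
00011
01101
01010
01100
00011
t=2: 11011
00010
01110
01011
01100
00011
t=3: 11011
00010
01110
01011
01000
01101
t=4: 11100
00000
01110
01011
01000
01101
t=5: 11100
00010
01001
01001
01000
01101
t=6: 11100
00010
01001
01001
01100
00011
t=7: 11100
00010
01001
01000
01111
00010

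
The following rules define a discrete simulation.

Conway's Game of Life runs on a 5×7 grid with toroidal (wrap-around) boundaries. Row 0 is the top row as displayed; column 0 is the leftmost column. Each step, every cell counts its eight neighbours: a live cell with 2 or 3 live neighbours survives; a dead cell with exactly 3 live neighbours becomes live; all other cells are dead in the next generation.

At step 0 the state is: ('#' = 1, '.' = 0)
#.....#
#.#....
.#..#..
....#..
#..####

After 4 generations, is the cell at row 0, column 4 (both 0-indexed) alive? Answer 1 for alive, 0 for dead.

0

k=0  #.....#
#.#....
.#..#..
....#..
#..####
k=1  ...##..
#.....#
.#.#...
#.....#
#..##..
k=2  #..####
#.###..
.#.....
#####.#
#..####
k=3  .......
#.#....
.....##
.......
.......
k=4  .......
......#
......#
.......
.......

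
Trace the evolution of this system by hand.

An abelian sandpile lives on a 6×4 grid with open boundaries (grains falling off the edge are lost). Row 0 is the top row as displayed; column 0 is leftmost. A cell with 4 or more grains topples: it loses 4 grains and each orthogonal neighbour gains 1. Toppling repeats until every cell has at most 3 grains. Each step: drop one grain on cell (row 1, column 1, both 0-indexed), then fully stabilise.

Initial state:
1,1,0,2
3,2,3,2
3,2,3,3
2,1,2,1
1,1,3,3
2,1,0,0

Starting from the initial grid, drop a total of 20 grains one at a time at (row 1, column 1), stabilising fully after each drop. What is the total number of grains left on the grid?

t=0: 1,1,0,2
3,2,3,2
3,2,3,3
2,1,2,1
1,1,3,3
2,1,0,0
t=1: 1,1,0,2
3,3,3,2
3,2,3,3
2,1,2,1
1,1,3,3
2,1,0,0
t=2: 2,2,1,3
1,3,2,0
1,1,2,1
3,2,3,2
1,1,3,3
2,1,0,0
t=3: 2,3,1,3
2,0,3,0
1,2,2,1
3,2,3,2
1,1,3,3
2,1,0,0
t=4: 2,3,1,3
2,1,3,0
1,2,2,1
3,2,3,2
1,1,3,3
2,1,0,0
t=5: 2,3,1,3
2,2,3,0
1,2,2,1
3,2,3,2
1,1,3,3
2,1,0,0
t=6: 2,3,1,3
2,3,3,0
1,2,2,1
3,2,3,2
1,1,3,3
2,1,0,0
t=7: 3,0,3,3
3,2,0,1
1,3,3,1
3,2,3,2
1,1,3,3
2,1,0,0
t=8: 3,0,3,3
3,3,0,1
1,3,3,1
3,2,3,2
1,1,3,3
2,1,0,0
t=9: 0,2,3,3
2,2,2,1
0,3,1,3
1,1,3,0
2,3,1,1
2,1,1,1
t=10: 0,2,3,3
2,3,2,1
0,3,1,3
1,1,3,0
2,3,1,1
2,1,1,1
t=11: 0,3,3,3
3,1,3,1
1,0,2,3
1,2,3,0
2,3,1,1
2,1,1,1
t=12: 0,3,3,3
3,2,3,1
1,0,2,3
1,2,3,0
2,3,1,1
2,1,1,1
t=13: 0,3,3,3
3,3,3,1
1,0,2,3
1,2,3,0
2,3,1,1
2,1,1,1
t=14: 2,1,2,0
0,3,1,3
2,1,3,3
1,2,3,0
2,3,1,1
2,1,1,1
t=15: 2,2,2,0
1,0,2,3
2,2,3,3
1,2,3,0
2,3,1,1
2,1,1,1
t=16: 2,2,2,0
1,1,2,3
2,2,3,3
1,2,3,0
2,3,1,1
2,1,1,1
t=17: 2,2,2,0
1,2,2,3
2,2,3,3
1,2,3,0
2,3,1,1
2,1,1,1
t=18: 2,2,2,0
1,3,2,3
2,2,3,3
1,2,3,0
2,3,1,1
2,1,1,1
t=19: 2,3,2,0
2,0,3,3
2,3,3,3
1,2,3,0
2,3,1,1
2,1,1,1
t=20: 2,3,2,0
2,1,3,3
2,3,3,3
1,2,3,0
2,3,1,1
2,1,1,1

45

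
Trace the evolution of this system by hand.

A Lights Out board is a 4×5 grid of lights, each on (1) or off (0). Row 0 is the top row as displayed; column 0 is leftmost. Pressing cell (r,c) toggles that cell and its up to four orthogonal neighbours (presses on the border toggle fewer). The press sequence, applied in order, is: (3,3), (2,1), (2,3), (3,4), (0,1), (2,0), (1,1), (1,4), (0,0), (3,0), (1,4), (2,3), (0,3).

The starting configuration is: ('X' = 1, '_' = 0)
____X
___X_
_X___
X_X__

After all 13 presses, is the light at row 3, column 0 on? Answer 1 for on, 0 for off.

k=0  ____X
___X_
_X___
X_X__
k=1  ____X
___X_
_X_X_
X__XX
k=2  ____X
_X_X_
X_XX_
XX_XX
k=3  ____X
_X___
X___X
XX__X
k=4  ____X
_X___
X____
XX_X_
k=5  XXX_X
_____
X____
XX_X_
k=6  XXX_X
X____
_X___
_X_X_
k=7  X_X_X
_XX__
_____
_X_X_
k=8  X_X__
_XXXX
____X
_X_X_
k=9  _XX__
XXXXX
____X
_X_X_
k=10  _XX__
XXXXX
X___X
X__X_
k=11  _XX_X
XXX__
X____
X__X_
k=12  _XX_X
XXXX_
X_XXX
X____
k=13  _X_X_
XXX__
X_XXX
X____

1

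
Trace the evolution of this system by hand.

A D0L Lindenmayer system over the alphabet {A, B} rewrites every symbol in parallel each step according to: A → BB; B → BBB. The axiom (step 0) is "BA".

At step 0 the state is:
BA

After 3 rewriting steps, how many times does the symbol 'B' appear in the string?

45

gen 0: BA
gen 1: BBBBB
gen 2: BBBBBBBBBBBBBBB
gen 3: BBBBBBBBBBBBBBBBBBBBBBBBBBBBBBBBBBBBBBBBBBBBB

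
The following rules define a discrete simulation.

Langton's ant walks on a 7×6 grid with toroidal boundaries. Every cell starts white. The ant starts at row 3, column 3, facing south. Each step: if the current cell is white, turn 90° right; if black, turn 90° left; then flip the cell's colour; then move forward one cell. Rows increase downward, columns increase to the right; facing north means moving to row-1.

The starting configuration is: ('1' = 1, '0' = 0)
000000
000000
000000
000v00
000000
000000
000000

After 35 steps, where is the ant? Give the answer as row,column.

0,3

t=0: 000000
000000
000000
000v00
000000
000000
000000
t=1: 000000
000000
000000
00<100
000000
000000
000000
t=2: 000000
000000
00^000
001100
000000
000000
000000
t=3: 000000
000000
001>00
001100
000000
000000
000000
t=4: 000000
000000
001100
001v00
000000
000000
000000
t=5: 000000
000000
001100
0010>0
000000
000000
000000
t=6: 000000
000000
001100
001010
0000v0
000000
000000
t=7: 000000
000000
001100
001010
000<10
000000
000000
t=8: 000000
000000
001100
001^10
000110
000000
000000
t=9: 000000
000000
001100
0011>0
000110
000000
000000
t=10: 000000
000000
0011^0
001100
000110
000000
000000
t=11: 000000
000000
00111>
001100
000110
000000
000000
t=12: 000000
000000
001111
00110v
000110
000000
000000
t=13: 000000
000000
001111
0011<1
000110
000000
000000
t=14: 000000
000000
0011^1
001111
000110
000000
000000
t=15: 000000
000000
001<01
001111
000110
000000
000000
t=16: 000000
000000
001001
001v11
000110
000000
000000
t=17: 000000
000000
001001
0010>1
000110
000000
000000
t=18: 000000
000000
0010^1
001001
000110
000000
000000
t=19: 000000
000000
00101>
001001
000110
000000
000000
t=20: 000000
00000^
001010
001001
000110
000000
000000
t=21: 000000
>00001
001010
001001
000110
000000
000000
t=22: 000000
100001
v01010
001001
000110
000000
000000
t=23: 000000
100001
10101<
001001
000110
000000
000000
t=24: 000000
10000^
101011
001001
000110
000000
000000
t=25: 000000
1000<0
101011
001001
000110
000000
000000
t=26: 0000^0
100010
101011
001001
000110
000000
000000
t=27: 00001>
100010
101011
001001
000110
000000
000000
t=28: 000011
10001v
101011
001001
000110
000000
000000
t=29: 000011
1000<1
101011
001001
000110
000000
000000
t=30: 000011
100001
1010v1
001001
000110
000000
000000
t=31: 000011
100001
10100>
001001
000110
000000
000000
t=32: 000011
10000^
101000
001001
000110
000000
000000
t=33: 000011
1000<0
101000
001001
000110
000000
000000
t=34: 0000^1
100010
101000
001001
000110
000000
000000
t=35: 000<01
100010
101000
001001
000110
000000
000000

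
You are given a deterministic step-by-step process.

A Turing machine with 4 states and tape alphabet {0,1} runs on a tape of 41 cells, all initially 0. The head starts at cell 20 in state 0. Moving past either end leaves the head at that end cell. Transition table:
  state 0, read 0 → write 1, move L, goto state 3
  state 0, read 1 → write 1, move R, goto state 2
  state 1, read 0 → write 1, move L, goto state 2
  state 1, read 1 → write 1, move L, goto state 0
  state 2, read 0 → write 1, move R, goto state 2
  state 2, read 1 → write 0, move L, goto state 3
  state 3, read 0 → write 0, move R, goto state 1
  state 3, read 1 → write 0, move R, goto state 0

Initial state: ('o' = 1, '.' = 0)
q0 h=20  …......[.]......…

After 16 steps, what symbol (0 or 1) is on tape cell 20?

step 0: q0 h=20  …......[.]......…
step 1: q3 h=19  …......[.]o.....…
step 2: q1 h=20  …......[o]......…
step 3: q0 h=19  …......[.]o.....…
step 4: q3 h=18  …......[.]oo....…
step 5: q1 h=19  …......[o]o.....…
step 6: q0 h=18  …......[.]oo....…
step 7: q3 h=17  …......[.]ooo...…
step 8: q1 h=18  …......[o]oo....…
step 9: q0 h=17  …......[.]ooo...…
step 10: q3 h=16  …......[.]oooo..…
step 11: q1 h=17  …......[o]ooo...…
step 12: q0 h=16  …......[.]oooo..…
step 13: q3 h=15  …......[.]ooooo.…
step 14: q1 h=16  …......[o]oooo..…
step 15: q0 h=15  …......[.]ooooo.…
step 16: q3 h=14  …......[.]oooooo…

1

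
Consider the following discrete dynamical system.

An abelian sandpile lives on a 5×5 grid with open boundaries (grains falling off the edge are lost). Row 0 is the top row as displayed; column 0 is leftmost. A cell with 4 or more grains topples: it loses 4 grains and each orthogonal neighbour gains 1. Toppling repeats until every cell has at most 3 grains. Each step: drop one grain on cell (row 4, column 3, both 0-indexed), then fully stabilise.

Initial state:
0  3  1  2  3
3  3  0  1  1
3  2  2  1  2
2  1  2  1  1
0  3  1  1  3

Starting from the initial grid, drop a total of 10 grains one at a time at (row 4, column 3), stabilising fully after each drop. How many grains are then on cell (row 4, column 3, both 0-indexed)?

gen 0: 0  3  1  2  3
3  3  0  1  1
3  2  2  1  2
2  1  2  1  1
0  3  1  1  3
gen 1: 0  3  1  2  3
3  3  0  1  1
3  2  2  1  2
2  1  2  1  1
0  3  1  2  3
gen 2: 0  3  1  2  3
3  3  0  1  1
3  2  2  1  2
2  1  2  1  1
0  3  1  3  3
gen 3: 0  3  1  2  3
3  3  0  1  1
3  2  2  1  2
2  1  2  2  2
0  3  2  1  0
gen 4: 0  3  1  2  3
3  3  0  1  1
3  2  2  1  2
2  1  2  2  2
0  3  2  2  0
gen 5: 0  3  1  2  3
3  3  0  1  1
3  2  2  1  2
2  1  2  2  2
0  3  2  3  0
gen 6: 0  3  1  2  3
3  3  0  1  1
3  2  2  1  2
2  1  2  3  2
0  3  3  0  1
gen 7: 0  3  1  2  3
3  3  0  1  1
3  2  2  1  2
2  1  2  3  2
0  3  3  1  1
gen 8: 0  3  1  2  3
3  3  0  1  1
3  2  2  1  2
2  1  2  3  2
0  3  3  2  1
gen 9: 0  3  1  2  3
3  3  0  1  1
3  2  2  1  2
2  1  2  3  2
0  3  3  3  1
gen 10: 0  3  1  2  3
3  3  0  1  1
3  2  3  2  2
2  3  0  1  3
1  0  2  2  2

2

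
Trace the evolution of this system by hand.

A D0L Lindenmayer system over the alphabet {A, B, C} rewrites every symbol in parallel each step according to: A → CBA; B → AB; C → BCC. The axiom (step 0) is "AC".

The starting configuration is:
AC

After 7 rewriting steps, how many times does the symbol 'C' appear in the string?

step 0: AC
step 1: CBABCC
step 2: BCCABCBAABBCCBCC
step 3: ABBCCBCCCBAABBCCABCBACBAABABBCCBCCABBCCBCC
step 4: CBAABABBCCBCCABBCCBCCBCCABCBACBAABABBCCBCCCBAABBCCABCBABCCABCBACBAABCBAABABBCCBCCABBCCBCCCBAABABBCCBCCABBCCBCC
step 5: BCCABCBACBAABCBAABABBCCBCCABBCCBCCCBAABABBCCBCCABBCCBCCABB…BCCBCCABCBACBAABCBAABABBCCBCCABBCCBCCCBAABABBCCBCCABBCCBCC  (len 288)
step 6: ABBCCBCCCBAABBCCABCBABCCABCBACBAABBCCABCBACBAABCBAABABBCCB…BCCBCCABCBACBAABCBAABABBCCBCCABBCCBCCCBAABABBCCBCCABBCCBCC  (len 754)
step 7: CBAABABBCCBCCABBCCBCCBCCABCBACBAABABBCCBCCCBAABBCCABCBAABB…BCCBCCABCBACBAABCBAABABBCCBCCABBCCBCCCBAABABBCCBCCABBCCBCC  (len 1974)

755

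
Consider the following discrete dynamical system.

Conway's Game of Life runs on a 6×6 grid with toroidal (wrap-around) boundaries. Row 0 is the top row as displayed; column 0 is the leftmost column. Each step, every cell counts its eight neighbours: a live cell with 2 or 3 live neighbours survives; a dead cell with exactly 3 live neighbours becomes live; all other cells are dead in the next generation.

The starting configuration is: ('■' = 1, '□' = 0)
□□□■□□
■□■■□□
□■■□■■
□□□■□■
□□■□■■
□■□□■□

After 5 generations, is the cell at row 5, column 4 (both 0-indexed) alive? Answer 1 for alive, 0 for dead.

step 0: □□□■□□
■□■■□□
□■■□■■
□□□■□■
□□■□■■
□■□□■□
step 1: □■□■■□
■□□□□■
□■□□□■
□■□□□□
■□■□□■
□□■□■■
step 2: □■■■□□
□■■□□■
□■□□□■
□■■□□■
■□■■■■
□□■□□□
step 3: ■□□■□□
□□□■■□
□□□□■■
□□□□□□
■□□□■■
■□□□□■
step 4: ■□□■□□
□□□■□□
□□□■■■
■□□□□□
■□□□■□
□■□□□□
step 5: □□■□□□
□□■■□■
□□□■■■
■□□■□□
■■□□□■
■■□□□■

0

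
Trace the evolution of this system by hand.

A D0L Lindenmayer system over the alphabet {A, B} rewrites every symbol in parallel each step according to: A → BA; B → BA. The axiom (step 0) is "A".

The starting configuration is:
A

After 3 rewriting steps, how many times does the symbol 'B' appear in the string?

[0] A
[1] BA
[2] BABA
[3] BABABABA

4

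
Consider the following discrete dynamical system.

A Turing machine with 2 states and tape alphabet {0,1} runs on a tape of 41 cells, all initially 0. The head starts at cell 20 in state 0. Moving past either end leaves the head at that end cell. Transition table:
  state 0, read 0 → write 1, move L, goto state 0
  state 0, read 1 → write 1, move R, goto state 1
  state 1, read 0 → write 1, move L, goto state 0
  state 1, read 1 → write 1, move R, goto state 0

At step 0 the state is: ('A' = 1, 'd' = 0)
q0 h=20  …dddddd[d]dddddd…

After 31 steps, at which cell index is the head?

0) q0 h=20  …dddddd[d]dddddd…
1) q0 h=19  …dddddd[d]Addddd…
2) q0 h=18  …dddddd[d]AAdddd…
3) q0 h=17  …dddddd[d]AAAddd…
4) q0 h=16  …dddddd[d]AAAAdd…
5) q0 h=15  …dddddd[d]AAAAAd…
6) q0 h=14  …dddddd[d]AAAAAA…
7) q0 h=13  …dddddd[d]AAAAAA…
8) q0 h=12  …dddddd[d]AAAAAA…
9) q0 h=11  …dddddd[d]AAAAAA…
10) q0 h=10  …dddddd[d]AAAAAA…
11) q0 h= 9  …dddddd[d]AAAAAA…
12) q0 h= 8  …dddddd[d]AAAAAA…
13) q0 h= 7  …dddddd[d]AAAAAA…
14) q0 h= 6  |dddddd[d]AAAAAA…
15) q0 h= 5  |ddddd[d]AAAAAA…
16) q0 h= 4  |dddd[d]AAAAAA…
17) q0 h= 3  |ddd[d]AAAAAA…
18) q0 h= 2  |dd[d]AAAAAA…
19) q0 h= 1  |d[d]AAAAAA…
20) q0 h= 0  |[d]AAAAAA…
21) q0 h= 0  |[A]AAAAAA…
22) q1 h= 1  |A[A]AAAAAA…
23) q0 h= 2  |AA[A]AAAAAA…
24) q1 h= 3  |AAA[A]AAAAAA…
25) q0 h= 4  |AAAA[A]AAAAAA…
26) q1 h= 5  |AAAAA[A]AAAAAA…
27) q0 h= 6  |AAAAAA[A]AAAAAA…
28) q1 h= 7  …AAAAAA[A]AAAAAA…
29) q0 h= 8  …AAAAAA[A]AAAAAA…
30) q1 h= 9  …AAAAAA[A]AAAAAA…
31) q0 h=10  …AAAAAA[A]AAAAAA…

10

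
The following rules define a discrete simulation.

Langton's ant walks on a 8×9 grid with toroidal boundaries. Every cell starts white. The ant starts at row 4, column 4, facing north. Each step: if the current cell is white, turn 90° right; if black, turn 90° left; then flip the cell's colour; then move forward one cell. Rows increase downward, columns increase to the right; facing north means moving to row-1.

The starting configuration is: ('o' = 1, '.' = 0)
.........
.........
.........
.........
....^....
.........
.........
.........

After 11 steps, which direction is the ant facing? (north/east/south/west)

0) .........
.........
.........
.........
....^....
.........
.........
.........
1) .........
.........
.........
.........
....o>...
.........
.........
.........
2) .........
.........
.........
.........
....oo...
.....v...
.........
.........
3) .........
.........
.........
.........
....oo...
....<o...
.........
.........
4) .........
.........
.........
.........
....^o...
....oo...
.........
.........
5) .........
.........
.........
.........
...<.o...
....oo...
.........
.........
6) .........
.........
.........
...^.....
...o.o...
....oo...
.........
.........
7) .........
.........
.........
...o>....
...o.o...
....oo...
.........
.........
8) .........
.........
.........
...oo....
...ovo...
....oo...
.........
.........
9) .........
.........
.........
...oo....
...<oo...
....oo...
.........
.........
10) .........
.........
.........
...oo....
....oo...
...voo...
.........
.........
11) .........
.........
.........
...oo....
....oo...
..<ooo...
.........
.........

west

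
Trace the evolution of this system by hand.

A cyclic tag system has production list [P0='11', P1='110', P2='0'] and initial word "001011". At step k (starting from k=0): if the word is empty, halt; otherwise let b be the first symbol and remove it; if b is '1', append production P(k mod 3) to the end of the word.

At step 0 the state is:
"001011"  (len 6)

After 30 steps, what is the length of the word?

11

k=0  "001011"  (len 6)
k=1  "01011"  (len 5)
k=2  "1011"  (len 4)
k=3  "0110"  (len 4)
k=4  "110"  (len 3)
k=5  "10110"  (len 5)
k=6  "01100"  (len 5)
k=7  "1100"  (len 4)
k=8  "100110"  (len 6)
k=9  "001100"  (len 6)
k=10  "01100"  (len 5)
k=11  "1100"  (len 4)
k=12  "1000"  (len 4)
k=13  "00011"  (len 5)
k=14  "0011"  (len 4)
k=15  "011"  (len 3)
k=16  "11"  (len 2)
k=17  "1110"  (len 4)
k=18  "1100"  (len 4)
k=19  "10011"  (len 5)
k=20  "0011110"  (len 7)
k=21  "011110"  (len 6)
k=22  "11110"  (len 5)
k=23  "1110110"  (len 7)
k=24  "1101100"  (len 7)
k=25  "10110011"  (len 8)
k=26  "0110011110"  (len 10)
k=27  "110011110"  (len 9)
k=28  "1001111011"  (len 10)
k=29  "001111011110"  (len 12)
k=30  "01111011110"  (len 11)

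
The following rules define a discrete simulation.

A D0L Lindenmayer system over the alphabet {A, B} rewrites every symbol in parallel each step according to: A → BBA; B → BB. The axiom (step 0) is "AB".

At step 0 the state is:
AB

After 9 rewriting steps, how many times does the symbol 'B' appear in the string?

gen 0: AB
gen 1: BBABB
gen 2: BBBBBBABBBB
gen 3: BBBBBBBBBBBBBBABBBBBBBB
gen 4: BBBBBBBBBBBBBBBBBBBBBBBBBBBBBBABBBBBBBBBBBBBBBB
gen 5: BBBBBBBBBBBBBBBBBBBBBBBBBBBBBBBBBBBBBBBBBBBBBBBBBBBBBBBBBBBBBBABBBBBBBBBBBBBBBBBBBBBBBBBBBBBBBB
gen 6: BBBBBBBBBBBBBBBBBBBBBBBBBBBBBBBBBBBBBBBBBBBBBBBBBBBBBBBBBB…BBBBBBBBBBBBBBBBBBBBBBBBBBBBBBBBBBBBBBBBBBBBBBBBBBBBBBBBBB  (len 191)
gen 7: BBBBBBBBBBBBBBBBBBBBBBBBBBBBBBBBBBBBBBBBBBBBBBBBBBBBBBBBBB…BBBBBBBBBBBBBBBBBBBBBBBBBBBBBBBBBBBBBBBBBBBBBBBBBBBBBBBBBB  (len 383)
gen 8: BBBBBBBBBBBBBBBBBBBBBBBBBBBBBBBBBBBBBBBBBBBBBBBBBBBBBBBBBB…BBBBBBBBBBBBBBBBBBBBBBBBBBBBBBBBBBBBBBBBBBBBBBBBBBBBBBBBBB  (len 767)
gen 9: BBBBBBBBBBBBBBBBBBBBBBBBBBBBBBBBBBBBBBBBBBBBBBBBBBBBBBBBBB…BBBBBBBBBBBBBBBBBBBBBBBBBBBBBBBBBBBBBBBBBBBBBBBBBBBBBBBBBB  (len 1535)

1534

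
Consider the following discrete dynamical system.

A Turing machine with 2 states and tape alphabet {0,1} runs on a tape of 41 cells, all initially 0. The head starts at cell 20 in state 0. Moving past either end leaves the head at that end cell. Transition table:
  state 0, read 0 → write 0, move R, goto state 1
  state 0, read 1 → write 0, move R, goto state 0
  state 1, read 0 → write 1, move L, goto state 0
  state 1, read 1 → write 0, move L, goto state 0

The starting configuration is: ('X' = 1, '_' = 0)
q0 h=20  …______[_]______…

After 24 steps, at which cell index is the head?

20

t=0: q0 h=20  …______[_]______…
t=1: q1 h=21  …______[_]______…
t=2: q0 h=20  …______[_]X_____…
t=3: q1 h=21  …______[X]______…
t=4: q0 h=20  …______[_]______…
t=5: q1 h=21  …______[_]______…
t=6: q0 h=20  …______[_]X_____…
t=7: q1 h=21  …______[X]______…
t=8: q0 h=20  …______[_]______…
t=9: q1 h=21  …______[_]______…
t=10: q0 h=20  …______[_]X_____…
t=11: q1 h=21  …______[X]______…
t=12: q0 h=20  …______[_]______…
t=13: q1 h=21  …______[_]______…
t=14: q0 h=20  …______[_]X_____…
t=15: q1 h=21  …______[X]______…
t=16: q0 h=20  …______[_]______…
t=17: q1 h=21  …______[_]______…
t=18: q0 h=20  …______[_]X_____…
t=19: q1 h=21  …______[X]______…
t=20: q0 h=20  …______[_]______…
t=21: q1 h=21  …______[_]______…
t=22: q0 h=20  …______[_]X_____…
t=23: q1 h=21  …______[X]______…
t=24: q0 h=20  …______[_]______…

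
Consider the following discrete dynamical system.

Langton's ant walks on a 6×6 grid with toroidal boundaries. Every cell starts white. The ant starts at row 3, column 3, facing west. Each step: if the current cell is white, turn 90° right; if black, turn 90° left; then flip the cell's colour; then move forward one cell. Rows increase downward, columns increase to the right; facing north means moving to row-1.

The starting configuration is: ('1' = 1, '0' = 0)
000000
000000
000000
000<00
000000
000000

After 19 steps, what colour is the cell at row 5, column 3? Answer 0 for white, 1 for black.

t=0: 000000
000000
000000
000<00
000000
000000
t=1: 000000
000000
000^00
000100
000000
000000
t=2: 000000
000000
0001>0
000100
000000
000000
t=3: 000000
000000
000110
0001v0
000000
000000
t=4: 000000
000000
000110
000<10
000000
000000
t=5: 000000
000000
000110
000010
000v00
000000
t=6: 000000
000000
000110
000010
00<100
000000
t=7: 000000
000000
000110
00^010
001100
000000
t=8: 000000
000000
000110
001>10
001100
000000
t=9: 000000
000000
000110
001110
001v00
000000
t=10: 000000
000000
000110
001110
0010>0
000000
t=11: 000000
000000
000110
001110
001010
0000v0
t=12: 000000
000000
000110
001110
001010
000<10
t=13: 000000
000000
000110
001110
001^10
000110
t=14: 000000
000000
000110
001110
0011>0
000110
t=15: 000000
000000
000110
0011^0
001100
000110
t=16: 000000
000000
000110
001<00
001100
000110
t=17: 000000
000000
000110
001000
001v00
000110
t=18: 000000
000000
000110
001000
0010>0
000110
t=19: 000000
000000
000110
001000
001010
0001v0

1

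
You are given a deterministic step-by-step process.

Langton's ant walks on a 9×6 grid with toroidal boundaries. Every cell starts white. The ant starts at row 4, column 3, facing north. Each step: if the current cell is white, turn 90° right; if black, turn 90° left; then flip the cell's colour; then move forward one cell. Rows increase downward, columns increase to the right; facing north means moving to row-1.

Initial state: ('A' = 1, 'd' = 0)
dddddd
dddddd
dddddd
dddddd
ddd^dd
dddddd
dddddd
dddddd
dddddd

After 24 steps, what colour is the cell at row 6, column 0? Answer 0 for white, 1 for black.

1

[0] dddddd
dddddd
dddddd
dddddd
ddd^dd
dddddd
dddddd
dddddd
dddddd
[1] dddddd
dddddd
dddddd
dddddd
dddA>d
dddddd
dddddd
dddddd
dddddd
[2] dddddd
dddddd
dddddd
dddddd
dddAAd
ddddvd
dddddd
dddddd
dddddd
[3] dddddd
dddddd
dddddd
dddddd
dddAAd
ddd<Ad
dddddd
dddddd
dddddd
[4] dddddd
dddddd
dddddd
dddddd
ddd^Ad
dddAAd
dddddd
dddddd
dddddd
[5] dddddd
dddddd
dddddd
dddddd
dd<dAd
dddAAd
dddddd
dddddd
dddddd
[6] dddddd
dddddd
dddddd
dd^ddd
ddAdAd
dddAAd
dddddd
dddddd
dddddd
[7] dddddd
dddddd
dddddd
ddA>dd
ddAdAd
dddAAd
dddddd
dddddd
dddddd
[8] dddddd
dddddd
dddddd
ddAAdd
ddAvAd
dddAAd
dddddd
dddddd
dddddd
[9] dddddd
dddddd
dddddd
ddAAdd
dd<AAd
dddAAd
dddddd
dddddd
dddddd
[10] dddddd
dddddd
dddddd
ddAAdd
dddAAd
ddvAAd
dddddd
dddddd
dddddd
[11] dddddd
dddddd
dddddd
ddAAdd
dddAAd
d<AAAd
dddddd
dddddd
dddddd
[12] dddddd
dddddd
dddddd
ddAAdd
d^dAAd
dAAAAd
dddddd
dddddd
dddddd
[13] dddddd
dddddd
dddddd
ddAAdd
dA>AAd
dAAAAd
dddddd
dddddd
dddddd
[14] dddddd
dddddd
dddddd
ddAAdd
dAAAAd
dAvAAd
dddddd
dddddd
dddddd
[15] dddddd
dddddd
dddddd
ddAAdd
dAAAAd
dAd>Ad
dddddd
dddddd
dddddd
[16] dddddd
dddddd
dddddd
ddAAdd
dAA^Ad
dAddAd
dddddd
dddddd
dddddd
[17] dddddd
dddddd
dddddd
ddAAdd
dA<dAd
dAddAd
dddddd
dddddd
dddddd
[18] dddddd
dddddd
dddddd
ddAAdd
dAddAd
dAvdAd
dddddd
dddddd
dddddd
[19] dddddd
dddddd
dddddd
ddAAdd
dAddAd
d<AdAd
dddddd
dddddd
dddddd
[20] dddddd
dddddd
dddddd
ddAAdd
dAddAd
ddAdAd
dvdddd
dddddd
dddddd
[21] dddddd
dddddd
dddddd
ddAAdd
dAddAd
ddAdAd
<Adddd
dddddd
dddddd
[22] dddddd
dddddd
dddddd
ddAAdd
dAddAd
^dAdAd
AAdddd
dddddd
dddddd
[23] dddddd
dddddd
dddddd
ddAAdd
dAddAd
A>AdAd
AAdddd
dddddd
dddddd
[24] dddddd
dddddd
dddddd
ddAAdd
dAddAd
AAAdAd
Avdddd
dddddd
dddddd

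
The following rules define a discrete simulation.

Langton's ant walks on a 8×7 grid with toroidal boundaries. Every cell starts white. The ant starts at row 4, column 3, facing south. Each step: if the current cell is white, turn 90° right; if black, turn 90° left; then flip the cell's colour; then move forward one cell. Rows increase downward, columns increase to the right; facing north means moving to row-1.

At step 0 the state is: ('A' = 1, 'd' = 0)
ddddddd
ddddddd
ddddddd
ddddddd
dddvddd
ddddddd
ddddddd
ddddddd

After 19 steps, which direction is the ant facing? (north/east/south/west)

step 0: ddddddd
ddddddd
ddddddd
ddddddd
dddvddd
ddddddd
ddddddd
ddddddd
step 1: ddddddd
ddddddd
ddddddd
ddddddd
dd<Addd
ddddddd
ddddddd
ddddddd
step 2: ddddddd
ddddddd
ddddddd
dd^dddd
ddAAddd
ddddddd
ddddddd
ddddddd
step 3: ddddddd
ddddddd
ddddddd
ddA>ddd
ddAAddd
ddddddd
ddddddd
ddddddd
step 4: ddddddd
ddddddd
ddddddd
ddAAddd
ddAvddd
ddddddd
ddddddd
ddddddd
step 5: ddddddd
ddddddd
ddddddd
ddAAddd
ddAd>dd
ddddddd
ddddddd
ddddddd
step 6: ddddddd
ddddddd
ddddddd
ddAAddd
ddAdAdd
ddddvdd
ddddddd
ddddddd
step 7: ddddddd
ddddddd
ddddddd
ddAAddd
ddAdAdd
ddd<Add
ddddddd
ddddddd
step 8: ddddddd
ddddddd
ddddddd
ddAAddd
ddA^Add
dddAAdd
ddddddd
ddddddd
step 9: ddddddd
ddddddd
ddddddd
ddAAddd
ddAA>dd
dddAAdd
ddddddd
ddddddd
step 10: ddddddd
ddddddd
ddddddd
ddAA^dd
ddAAddd
dddAAdd
ddddddd
ddddddd
step 11: ddddddd
ddddddd
ddddddd
ddAAA>d
ddAAddd
dddAAdd
ddddddd
ddddddd
step 12: ddddddd
ddddddd
ddddddd
ddAAAAd
ddAAdvd
dddAAdd
ddddddd
ddddddd
step 13: ddddddd
ddddddd
ddddddd
ddAAAAd
ddAA<Ad
dddAAdd
ddddddd
ddddddd
step 14: ddddddd
ddddddd
ddddddd
ddAA^Ad
ddAAAAd
dddAAdd
ddddddd
ddddddd
step 15: ddddddd
ddddddd
ddddddd
ddA<dAd
ddAAAAd
dddAAdd
ddddddd
ddddddd
step 16: ddddddd
ddddddd
ddddddd
ddAddAd
ddAvAAd
dddAAdd
ddddddd
ddddddd
step 17: ddddddd
ddddddd
ddddddd
ddAddAd
ddAd>Ad
dddAAdd
ddddddd
ddddddd
step 18: ddddddd
ddddddd
ddddddd
ddAd^Ad
ddAddAd
dddAAdd
ddddddd
ddddddd
step 19: ddddddd
ddddddd
ddddddd
ddAdA>d
ddAddAd
dddAAdd
ddddddd
ddddddd

east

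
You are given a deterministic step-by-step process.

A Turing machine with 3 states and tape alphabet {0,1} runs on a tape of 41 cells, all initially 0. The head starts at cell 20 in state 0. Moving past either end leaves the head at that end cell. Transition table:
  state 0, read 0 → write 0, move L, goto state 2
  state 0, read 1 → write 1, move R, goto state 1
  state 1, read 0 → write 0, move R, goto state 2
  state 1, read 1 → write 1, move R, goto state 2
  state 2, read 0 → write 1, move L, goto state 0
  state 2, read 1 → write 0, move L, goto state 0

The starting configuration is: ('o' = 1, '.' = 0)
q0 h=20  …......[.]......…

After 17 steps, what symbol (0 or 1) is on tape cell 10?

0

t=0: q0 h=20  …......[.]......…
t=1: q2 h=19  …......[.]......…
t=2: q0 h=18  …......[.]o.....…
t=3: q2 h=17  …......[.].o....…
t=4: q0 h=16  …......[.]o.o...…
t=5: q2 h=15  …......[.].o.o..…
t=6: q0 h=14  …......[.]o.o.o.…
t=7: q2 h=13  …......[.].o.o.o…
t=8: q0 h=12  …......[.]o.o.o.…
t=9: q2 h=11  …......[.].o.o.o…
t=10: q0 h=10  …......[.]o.o.o.…
t=11: q2 h= 9  …......[.].o.o.o…
t=12: q0 h= 8  …......[.]o.o.o.…
t=13: q2 h= 7  …......[.].o.o.o…
t=14: q0 h= 6  |......[.]o.o.o.…
t=15: q2 h= 5  |.....[.].o.o.o…
t=16: q0 h= 4  |....[.]o.o.o.…
t=17: q2 h= 3  |...[.].o.o.o…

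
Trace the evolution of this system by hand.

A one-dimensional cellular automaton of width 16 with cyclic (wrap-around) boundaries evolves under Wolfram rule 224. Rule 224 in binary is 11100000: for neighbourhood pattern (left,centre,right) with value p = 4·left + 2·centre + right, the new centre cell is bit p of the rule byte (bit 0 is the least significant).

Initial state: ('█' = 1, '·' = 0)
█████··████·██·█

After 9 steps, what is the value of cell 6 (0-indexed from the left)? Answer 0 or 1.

0

[0] █████··████·██·█
[1] █████···████·██·
[2] ·████····████·██
[3] █·███·····████·█
[4] ██·██······████·
[5] ·██·█·······████
[6] █·██·········███
[7] ██·█··········██
[8] ███············█
[9] ███·············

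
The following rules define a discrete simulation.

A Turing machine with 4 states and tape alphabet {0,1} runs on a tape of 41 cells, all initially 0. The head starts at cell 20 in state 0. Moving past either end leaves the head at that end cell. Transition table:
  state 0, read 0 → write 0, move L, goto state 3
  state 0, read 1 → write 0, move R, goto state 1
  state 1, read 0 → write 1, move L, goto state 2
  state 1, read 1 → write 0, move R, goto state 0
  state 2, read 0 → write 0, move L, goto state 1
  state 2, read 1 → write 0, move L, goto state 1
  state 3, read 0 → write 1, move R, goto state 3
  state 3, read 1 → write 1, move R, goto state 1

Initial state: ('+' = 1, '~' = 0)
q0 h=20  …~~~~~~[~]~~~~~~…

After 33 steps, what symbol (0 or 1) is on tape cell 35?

step 0: q0 h=20  …~~~~~~[~]~~~~~~…
step 1: q3 h=19  …~~~~~~[~]~~~~~~…
step 2: q3 h=20  …~~~~~+[~]~~~~~~…
step 3: q3 h=21  …~~~~++[~]~~~~~~…
step 4: q3 h=22  …~~~+++[~]~~~~~~…
step 5: q3 h=23  …~~++++[~]~~~~~~…
step 6: q3 h=24  …~+++++[~]~~~~~~…
step 7: q3 h=25  …++++++[~]~~~~~~…
step 8: q3 h=26  …++++++[~]~~~~~~…
step 9: q3 h=27  …++++++[~]~~~~~~…
step 10: q3 h=28  …++++++[~]~~~~~~…
step 11: q3 h=29  …++++++[~]~~~~~~…
step 12: q3 h=30  …++++++[~]~~~~~~…
step 13: q3 h=31  …++++++[~]~~~~~~…
step 14: q3 h=32  …++++++[~]~~~~~~…
step 15: q3 h=33  …++++++[~]~~~~~~…
step 16: q3 h=34  …++++++[~]~~~~~~|
step 17: q3 h=35  …++++++[~]~~~~~|
step 18: q3 h=36  …++++++[~]~~~~|
step 19: q3 h=37  …++++++[~]~~~|
step 20: q3 h=38  …++++++[~]~~|
step 21: q3 h=39  …++++++[~]~|
step 22: q3 h=40  …++++++[~]|
step 23: q3 h=40  …++++++[+]|
step 24: q1 h=40  …++++++[+]|
step 25: q0 h=40  …++++++[~]|
step 26: q3 h=39  …++++++[+]~|
step 27: q1 h=40  …++++++[~]|
step 28: q2 h=39  …++++++[+]+|
step 29: q1 h=38  …++++++[+]~+|
step 30: q0 h=39  …+++++~[~]+|
step 31: q3 h=38  …++++++[~]~+|
step 32: q3 h=39  …++++++[~]+|
step 33: q3 h=40  …++++++[+]|

1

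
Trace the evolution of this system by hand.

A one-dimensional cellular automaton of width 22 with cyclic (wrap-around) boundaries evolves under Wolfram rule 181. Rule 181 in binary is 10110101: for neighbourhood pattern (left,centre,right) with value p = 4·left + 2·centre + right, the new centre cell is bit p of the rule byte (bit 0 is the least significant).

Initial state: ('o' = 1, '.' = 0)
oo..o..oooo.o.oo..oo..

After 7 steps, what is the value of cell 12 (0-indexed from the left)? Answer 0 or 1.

[0] oo..o..oooo.o.oo..oo..
[1] ..o.oo..oo.ooo..o...o.
[2] o.oo..o...o.o.o.ooo.oo
[3] .o..o.ooo.oooooo.o.o.o
[4] ooo.oo.o.o.oooo.oooooo
[5] oo.o..ooooo.oo.o.ooooo
[6] o.ooo..ooo.o..ooo.oooo
[7] .o.o.o..o.ooo..o.o.ooo

1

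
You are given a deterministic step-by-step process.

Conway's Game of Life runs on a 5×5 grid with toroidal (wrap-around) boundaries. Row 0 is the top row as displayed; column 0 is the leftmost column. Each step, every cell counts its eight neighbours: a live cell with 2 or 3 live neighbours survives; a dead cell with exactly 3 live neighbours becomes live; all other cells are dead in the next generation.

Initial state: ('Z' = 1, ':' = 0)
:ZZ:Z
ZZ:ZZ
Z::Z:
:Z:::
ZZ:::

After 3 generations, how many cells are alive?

gen 0: :ZZ:Z
ZZ:ZZ
Z::Z:
:Z:::
ZZ:::
gen 1: :::::
:::::
:::Z:
:ZZ:Z
:::::
gen 2: :::::
:::::
::ZZ:
::ZZ:
:::::
gen 3: :::::
:::::
::ZZ:
::ZZ:
:::::

4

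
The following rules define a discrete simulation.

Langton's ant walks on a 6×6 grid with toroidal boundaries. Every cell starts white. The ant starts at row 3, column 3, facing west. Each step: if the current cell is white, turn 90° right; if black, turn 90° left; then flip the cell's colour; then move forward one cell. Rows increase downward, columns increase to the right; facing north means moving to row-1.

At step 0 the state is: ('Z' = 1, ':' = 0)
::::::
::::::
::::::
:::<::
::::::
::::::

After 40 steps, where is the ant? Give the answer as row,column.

step 0: ::::::
::::::
::::::
:::<::
::::::
::::::
step 1: ::::::
::::::
:::^::
:::Z::
::::::
::::::
step 2: ::::::
::::::
:::Z>:
:::Z::
::::::
::::::
step 3: ::::::
::::::
:::ZZ:
:::Zv:
::::::
::::::
step 4: ::::::
::::::
:::ZZ:
:::<Z:
::::::
::::::
step 5: ::::::
::::::
:::ZZ:
::::Z:
:::v::
::::::
step 6: ::::::
::::::
:::ZZ:
::::Z:
::<Z::
::::::
step 7: ::::::
::::::
:::ZZ:
::^:Z:
::ZZ::
::::::
step 8: ::::::
::::::
:::ZZ:
::Z>Z:
::ZZ::
::::::
step 9: ::::::
::::::
:::ZZ:
::ZZZ:
::Zv::
::::::
step 10: ::::::
::::::
:::ZZ:
::ZZZ:
::Z:>:
::::::
step 11: ::::::
::::::
:::ZZ:
::ZZZ:
::Z:Z:
::::v:
step 12: ::::::
::::::
:::ZZ:
::ZZZ:
::Z:Z:
:::<Z:
step 13: ::::::
::::::
:::ZZ:
::ZZZ:
::Z^Z:
:::ZZ:
step 14: ::::::
::::::
:::ZZ:
::ZZZ:
::ZZ>:
:::ZZ:
step 15: ::::::
::::::
:::ZZ:
::ZZ^:
::ZZ::
:::ZZ:
step 16: ::::::
::::::
:::ZZ:
::Z<::
::ZZ::
:::ZZ:
step 17: ::::::
::::::
:::ZZ:
::Z:::
::Zv::
:::ZZ:
step 18: ::::::
::::::
:::ZZ:
::Z:::
::Z:>:
:::ZZ:
step 19: ::::::
::::::
:::ZZ:
::Z:::
::Z:Z:
:::Zv:
step 20: ::::::
::::::
:::ZZ:
::Z:::
::Z:Z:
:::Z:>
step 21: :::::v
::::::
:::ZZ:
::Z:::
::Z:Z:
:::Z:Z
step 22: ::::<Z
::::::
:::ZZ:
::Z:::
::Z:Z:
:::Z:Z
step 23: ::::ZZ
::::::
:::ZZ:
::Z:::
::Z:Z:
:::Z^Z
step 24: ::::ZZ
::::::
:::ZZ:
::Z:::
::Z:Z:
:::ZZ>
step 25: ::::ZZ
::::::
:::ZZ:
::Z:::
::Z:Z^
:::ZZ:
step 26: ::::ZZ
::::::
:::ZZ:
::Z:::
>:Z:ZZ
:::ZZ:
step 27: ::::ZZ
::::::
:::ZZ:
::Z:::
Z:Z:ZZ
v::ZZ:
step 28: ::::ZZ
::::::
:::ZZ:
::Z:::
Z:Z:ZZ
Z::ZZ<
step 29: ::::ZZ
::::::
:::ZZ:
::Z:::
Z:Z:Z^
Z::ZZZ
step 30: ::::ZZ
::::::
:::ZZ:
::Z:::
Z:Z:<:
Z::ZZZ
step 31: ::::ZZ
::::::
:::ZZ:
::Z:::
Z:Z:::
Z::ZvZ
step 32: ::::ZZ
::::::
:::ZZ:
::Z:::
Z:Z:::
Z::Z:>
step 33: ::::ZZ
::::::
:::ZZ:
::Z:::
Z:Z::^
Z::Z::
step 34: ::::ZZ
::::::
:::ZZ:
::Z:::
>:Z::Z
Z::Z::
step 35: ::::ZZ
::::::
:::ZZ:
^:Z:::
::Z::Z
Z::Z::
step 36: ::::ZZ
::::::
:::ZZ:
Z>Z:::
::Z::Z
Z::Z::
step 37: ::::ZZ
::::::
:::ZZ:
ZZZ:::
:vZ::Z
Z::Z::
step 38: ::::ZZ
::::::
:::ZZ:
ZZZ:::
<ZZ::Z
Z::Z::
step 39: ::::ZZ
::::::
:::ZZ:
^ZZ:::
ZZZ::Z
Z::Z::
step 40: ::::ZZ
::::::
:::ZZ:
:ZZ::<
ZZZ::Z
Z::Z::

3,5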